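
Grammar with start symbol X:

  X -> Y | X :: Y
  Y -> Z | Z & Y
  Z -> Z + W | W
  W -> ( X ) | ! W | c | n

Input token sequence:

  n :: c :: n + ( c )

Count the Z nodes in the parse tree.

5

[X [X [X [Y [Z [W n]]]] :: [Y [Z [W c]]]] :: [Y [Z [Z [W n]] + [W ( [X [Y [Z [W c]]]] )]]]]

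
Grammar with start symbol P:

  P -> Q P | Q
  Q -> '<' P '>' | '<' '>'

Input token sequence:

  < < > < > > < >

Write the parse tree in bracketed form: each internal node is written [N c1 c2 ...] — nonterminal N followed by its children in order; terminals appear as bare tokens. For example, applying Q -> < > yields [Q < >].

[P [Q < [P [Q < >] [P [Q < >]]] >] [P [Q < >]]]

P
Q P
< P > P
< Q P > P
< < > P > P
< < > Q > P
< < > < > > P
< < > < > > Q
< < > < > > < >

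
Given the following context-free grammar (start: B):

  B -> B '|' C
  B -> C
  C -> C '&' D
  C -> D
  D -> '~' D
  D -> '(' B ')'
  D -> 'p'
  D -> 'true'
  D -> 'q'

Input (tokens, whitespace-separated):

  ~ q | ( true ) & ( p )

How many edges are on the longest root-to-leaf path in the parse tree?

[B [B [C [D ~ [D q]]]] | [C [C [D ( [B [C [D true]]] )]] & [D ( [B [C [D p]]] )]]]

7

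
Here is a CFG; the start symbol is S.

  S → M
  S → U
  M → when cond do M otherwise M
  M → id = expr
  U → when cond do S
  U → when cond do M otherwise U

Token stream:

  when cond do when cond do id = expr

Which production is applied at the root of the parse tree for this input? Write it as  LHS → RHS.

[S [U when cond do [S [U when cond do [S [M id = expr]]]]]]

S → U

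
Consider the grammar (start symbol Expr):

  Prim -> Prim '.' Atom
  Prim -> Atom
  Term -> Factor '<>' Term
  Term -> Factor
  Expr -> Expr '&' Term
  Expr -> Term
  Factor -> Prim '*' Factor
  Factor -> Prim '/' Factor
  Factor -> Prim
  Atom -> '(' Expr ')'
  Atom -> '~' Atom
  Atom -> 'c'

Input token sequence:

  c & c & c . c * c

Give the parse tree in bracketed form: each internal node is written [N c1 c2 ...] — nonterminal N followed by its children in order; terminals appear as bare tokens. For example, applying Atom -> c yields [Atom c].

Expr
Expr & Term
Expr & Term & Term
Term & Term & Term
Factor & Term & Term
Prim & Term & Term
Atom & Term & Term
c & Term & Term
c & Factor & Term
c & Prim & Term
c & Atom & Term
c & c & Term
c & c & Factor
c & c & Prim * Factor
c & c & Prim . Atom * Factor
c & c & Atom . Atom * Factor
c & c & c . Atom * Factor
c & c & c . c * Factor
c & c & c . c * Prim
c & c & c . c * Atom
c & c & c . c * c

[Expr [Expr [Expr [Term [Factor [Prim [Atom c]]]]] & [Term [Factor [Prim [Atom c]]]]] & [Term [Factor [Prim [Prim [Atom c]] . [Atom c]] * [Factor [Prim [Atom c]]]]]]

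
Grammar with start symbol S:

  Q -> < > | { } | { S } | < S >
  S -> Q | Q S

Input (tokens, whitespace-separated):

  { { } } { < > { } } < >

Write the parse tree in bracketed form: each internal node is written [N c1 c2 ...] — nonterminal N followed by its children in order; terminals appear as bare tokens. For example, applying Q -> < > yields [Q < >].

[S [Q { [S [Q { }]] }] [S [Q { [S [Q < >] [S [Q { }]]] }] [S [Q < >]]]]

S
Q S
{ S } S
{ Q } S
{ { } } S
{ { } } Q S
{ { } } { S } S
{ { } } { Q S } S
{ { } } { < > S } S
{ { } } { < > Q } S
{ { } } { < > { } } S
{ { } } { < > { } } Q
{ { } } { < > { } } < >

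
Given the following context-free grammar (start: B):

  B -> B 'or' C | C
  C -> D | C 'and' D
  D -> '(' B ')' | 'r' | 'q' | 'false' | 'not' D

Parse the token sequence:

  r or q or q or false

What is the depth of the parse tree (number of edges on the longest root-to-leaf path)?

6

[B [B [B [B [C [D r]]] or [C [D q]]] or [C [D q]]] or [C [D false]]]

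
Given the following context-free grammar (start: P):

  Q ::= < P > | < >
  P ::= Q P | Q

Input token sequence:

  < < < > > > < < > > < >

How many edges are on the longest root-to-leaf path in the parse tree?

6

[P [Q < [P [Q < [P [Q < >]] >]] >] [P [Q < [P [Q < >]] >] [P [Q < >]]]]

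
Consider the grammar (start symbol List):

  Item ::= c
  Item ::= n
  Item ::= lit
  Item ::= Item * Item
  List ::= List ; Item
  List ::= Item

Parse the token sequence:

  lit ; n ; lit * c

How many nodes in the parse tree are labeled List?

[List [List [List [Item lit]] ; [Item n]] ; [Item [Item lit] * [Item c]]]

3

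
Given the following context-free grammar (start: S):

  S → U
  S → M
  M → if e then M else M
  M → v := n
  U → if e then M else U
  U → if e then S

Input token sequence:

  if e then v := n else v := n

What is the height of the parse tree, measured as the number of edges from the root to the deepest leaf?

[S [M if e then [M v := n] else [M v := n]]]

3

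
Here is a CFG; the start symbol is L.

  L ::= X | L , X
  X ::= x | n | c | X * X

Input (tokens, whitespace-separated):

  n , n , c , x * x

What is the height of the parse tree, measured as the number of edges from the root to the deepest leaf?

5

[L [L [L [L [X n]] , [X n]] , [X c]] , [X [X x] * [X x]]]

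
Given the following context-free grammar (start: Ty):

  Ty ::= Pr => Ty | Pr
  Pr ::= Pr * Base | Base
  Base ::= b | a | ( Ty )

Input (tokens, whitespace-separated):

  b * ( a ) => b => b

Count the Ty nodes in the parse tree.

4

[Ty [Pr [Pr [Base b]] * [Base ( [Ty [Pr [Base a]]] )]] => [Ty [Pr [Base b]] => [Ty [Pr [Base b]]]]]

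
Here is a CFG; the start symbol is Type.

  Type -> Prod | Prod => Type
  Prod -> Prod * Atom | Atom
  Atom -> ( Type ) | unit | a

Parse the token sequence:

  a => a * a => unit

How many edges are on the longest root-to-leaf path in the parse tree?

5

[Type [Prod [Atom a]] => [Type [Prod [Prod [Atom a]] * [Atom a]] => [Type [Prod [Atom unit]]]]]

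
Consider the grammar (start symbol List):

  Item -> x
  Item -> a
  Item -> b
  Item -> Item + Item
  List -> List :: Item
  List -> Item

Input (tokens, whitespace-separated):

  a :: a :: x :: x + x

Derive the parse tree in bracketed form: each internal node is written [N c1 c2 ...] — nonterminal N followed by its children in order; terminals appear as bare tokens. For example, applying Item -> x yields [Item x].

[List [List [List [List [Item a]] :: [Item a]] :: [Item x]] :: [Item [Item x] + [Item x]]]

List
List :: Item
List :: Item :: Item
List :: Item :: Item :: Item
Item :: Item :: Item :: Item
a :: Item :: Item :: Item
a :: a :: Item :: Item
a :: a :: x :: Item
a :: a :: x :: Item + Item
a :: a :: x :: x + Item
a :: a :: x :: x + x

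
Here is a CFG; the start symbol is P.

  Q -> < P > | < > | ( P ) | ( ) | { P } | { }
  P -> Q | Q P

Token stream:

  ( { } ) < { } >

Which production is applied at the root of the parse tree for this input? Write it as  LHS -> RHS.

[P [Q ( [P [Q { }]] )] [P [Q < [P [Q { }]] >]]]

P -> Q P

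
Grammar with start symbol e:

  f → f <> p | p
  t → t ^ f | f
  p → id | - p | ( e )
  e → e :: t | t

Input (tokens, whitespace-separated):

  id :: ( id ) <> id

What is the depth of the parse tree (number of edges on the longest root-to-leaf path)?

[e [e [t [f [p id]]]] :: [t [f [f [p ( [e [t [f [p id]]]] )]] <> [p id]]]]

9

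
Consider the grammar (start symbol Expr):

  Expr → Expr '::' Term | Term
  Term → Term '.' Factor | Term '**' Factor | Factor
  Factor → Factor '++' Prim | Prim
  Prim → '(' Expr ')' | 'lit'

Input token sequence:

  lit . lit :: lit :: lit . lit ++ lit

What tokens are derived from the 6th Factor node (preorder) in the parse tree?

[Expr [Expr [Expr [Term [Term [Factor [Prim lit]]] . [Factor [Prim lit]]]] :: [Term [Factor [Prim lit]]]] :: [Term [Term [Factor [Prim lit]]] . [Factor [Factor [Prim lit]] ++ [Prim lit]]]]

lit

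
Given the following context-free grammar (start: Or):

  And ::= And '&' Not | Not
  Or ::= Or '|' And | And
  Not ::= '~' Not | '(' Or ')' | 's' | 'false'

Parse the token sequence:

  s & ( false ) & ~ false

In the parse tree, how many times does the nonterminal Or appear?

[Or [And [And [And [Not s]] & [Not ( [Or [And [Not false]]] )]] & [Not ~ [Not false]]]]

2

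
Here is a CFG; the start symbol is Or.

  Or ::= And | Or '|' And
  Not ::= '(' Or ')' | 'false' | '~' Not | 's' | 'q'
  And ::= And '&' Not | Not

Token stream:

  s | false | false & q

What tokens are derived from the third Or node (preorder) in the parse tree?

s

[Or [Or [Or [And [Not s]]] | [And [Not false]]] | [And [And [Not false]] & [Not q]]]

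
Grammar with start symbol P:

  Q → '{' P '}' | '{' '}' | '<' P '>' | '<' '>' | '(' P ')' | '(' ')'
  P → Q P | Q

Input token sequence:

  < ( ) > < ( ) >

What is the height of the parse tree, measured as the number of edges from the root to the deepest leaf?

[P [Q < [P [Q ( )]] >] [P [Q < [P [Q ( )]] >]]]

5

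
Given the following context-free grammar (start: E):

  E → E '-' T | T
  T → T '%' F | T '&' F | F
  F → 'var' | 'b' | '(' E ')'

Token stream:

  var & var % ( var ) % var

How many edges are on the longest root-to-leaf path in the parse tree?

[E [T [T [T [T [F var]] & [F var]] % [F ( [E [T [F var]]] )]] % [F var]]]

7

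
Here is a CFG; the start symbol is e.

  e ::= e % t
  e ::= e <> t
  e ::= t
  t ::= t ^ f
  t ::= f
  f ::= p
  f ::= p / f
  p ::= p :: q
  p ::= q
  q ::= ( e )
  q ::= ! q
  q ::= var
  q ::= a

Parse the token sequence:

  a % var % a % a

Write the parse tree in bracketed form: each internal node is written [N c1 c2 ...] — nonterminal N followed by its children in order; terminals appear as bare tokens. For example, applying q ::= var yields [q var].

[e [e [e [e [t [f [p [q a]]]]] % [t [f [p [q var]]]]] % [t [f [p [q a]]]]] % [t [f [p [q a]]]]]

e
e % t
e % t % t
e % t % t % t
t % t % t % t
f % t % t % t
p % t % t % t
q % t % t % t
a % t % t % t
a % f % t % t
a % p % t % t
a % q % t % t
a % var % t % t
a % var % f % t
a % var % p % t
a % var % q % t
a % var % a % t
a % var % a % f
a % var % a % p
a % var % a % q
a % var % a % a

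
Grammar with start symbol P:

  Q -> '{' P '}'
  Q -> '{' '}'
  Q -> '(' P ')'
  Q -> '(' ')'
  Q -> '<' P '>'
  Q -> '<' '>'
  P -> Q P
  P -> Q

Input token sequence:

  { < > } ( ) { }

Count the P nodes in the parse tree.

[P [Q { [P [Q < >]] }] [P [Q ( )] [P [Q { }]]]]

4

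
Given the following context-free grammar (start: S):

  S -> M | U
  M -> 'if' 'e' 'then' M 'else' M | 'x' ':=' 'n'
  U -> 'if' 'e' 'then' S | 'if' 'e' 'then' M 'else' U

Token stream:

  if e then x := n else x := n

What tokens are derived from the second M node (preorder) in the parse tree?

x := n

[S [M if e then [M x := n] else [M x := n]]]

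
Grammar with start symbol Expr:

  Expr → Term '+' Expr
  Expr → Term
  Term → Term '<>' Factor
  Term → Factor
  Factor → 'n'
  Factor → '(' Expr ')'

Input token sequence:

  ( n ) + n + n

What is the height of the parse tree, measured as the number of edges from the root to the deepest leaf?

6

[Expr [Term [Factor ( [Expr [Term [Factor n]]] )]] + [Expr [Term [Factor n]] + [Expr [Term [Factor n]]]]]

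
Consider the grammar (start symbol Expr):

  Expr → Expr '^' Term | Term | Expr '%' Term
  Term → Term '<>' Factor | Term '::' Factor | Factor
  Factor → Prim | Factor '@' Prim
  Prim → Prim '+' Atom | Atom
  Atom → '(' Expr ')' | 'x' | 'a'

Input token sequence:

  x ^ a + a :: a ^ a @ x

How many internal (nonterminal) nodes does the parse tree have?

24

[Expr [Expr [Expr [Term [Factor [Prim [Atom x]]]]] ^ [Term [Term [Factor [Prim [Prim [Atom a]] + [Atom a]]]] :: [Factor [Prim [Atom a]]]]] ^ [Term [Factor [Factor [Prim [Atom a]]] @ [Prim [Atom x]]]]]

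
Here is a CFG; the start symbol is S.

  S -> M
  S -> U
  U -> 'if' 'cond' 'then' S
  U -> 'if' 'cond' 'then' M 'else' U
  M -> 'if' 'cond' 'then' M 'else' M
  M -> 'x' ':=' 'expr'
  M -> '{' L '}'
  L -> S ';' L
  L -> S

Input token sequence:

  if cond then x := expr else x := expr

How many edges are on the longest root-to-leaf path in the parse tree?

[S [M if cond then [M x := expr] else [M x := expr]]]

3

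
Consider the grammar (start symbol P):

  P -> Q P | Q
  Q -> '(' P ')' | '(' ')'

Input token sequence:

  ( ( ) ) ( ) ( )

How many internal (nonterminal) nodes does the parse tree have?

[P [Q ( [P [Q ( )]] )] [P [Q ( )] [P [Q ( )]]]]

8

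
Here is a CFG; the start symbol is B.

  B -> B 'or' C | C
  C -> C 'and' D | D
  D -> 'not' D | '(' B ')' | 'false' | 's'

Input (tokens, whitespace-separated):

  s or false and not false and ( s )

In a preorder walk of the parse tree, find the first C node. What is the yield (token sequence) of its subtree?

[B [B [C [D s]]] or [C [C [C [D false]] and [D not [D false]]] and [D ( [B [C [D s]]] )]]]

s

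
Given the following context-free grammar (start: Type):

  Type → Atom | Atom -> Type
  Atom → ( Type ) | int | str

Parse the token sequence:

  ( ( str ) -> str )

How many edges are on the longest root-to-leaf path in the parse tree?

[Type [Atom ( [Type [Atom ( [Type [Atom str]] )] -> [Type [Atom str]]] )]]

6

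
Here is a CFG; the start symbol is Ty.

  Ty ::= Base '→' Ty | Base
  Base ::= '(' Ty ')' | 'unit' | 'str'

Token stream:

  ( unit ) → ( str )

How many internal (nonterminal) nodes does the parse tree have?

[Ty [Base ( [Ty [Base unit]] )] → [Ty [Base ( [Ty [Base str]] )]]]

8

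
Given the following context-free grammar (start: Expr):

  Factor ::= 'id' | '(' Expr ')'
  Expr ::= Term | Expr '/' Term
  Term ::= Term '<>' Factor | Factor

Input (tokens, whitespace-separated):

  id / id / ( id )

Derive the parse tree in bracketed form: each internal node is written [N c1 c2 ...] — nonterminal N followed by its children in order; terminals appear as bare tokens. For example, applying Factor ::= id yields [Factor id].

[Expr [Expr [Expr [Term [Factor id]]] / [Term [Factor id]]] / [Term [Factor ( [Expr [Term [Factor id]]] )]]]

Expr
Expr / Term
Expr / Term / Term
Term / Term / Term
Factor / Term / Term
id / Term / Term
id / Factor / Term
id / id / Term
id / id / Factor
id / id / ( Expr )
id / id / ( Term )
id / id / ( Factor )
id / id / ( id )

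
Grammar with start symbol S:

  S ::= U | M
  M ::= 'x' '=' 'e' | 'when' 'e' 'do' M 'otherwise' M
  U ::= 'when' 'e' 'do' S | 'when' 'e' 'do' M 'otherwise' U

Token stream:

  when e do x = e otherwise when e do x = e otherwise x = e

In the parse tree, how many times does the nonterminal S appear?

1

[S [M when e do [M x = e] otherwise [M when e do [M x = e] otherwise [M x = e]]]]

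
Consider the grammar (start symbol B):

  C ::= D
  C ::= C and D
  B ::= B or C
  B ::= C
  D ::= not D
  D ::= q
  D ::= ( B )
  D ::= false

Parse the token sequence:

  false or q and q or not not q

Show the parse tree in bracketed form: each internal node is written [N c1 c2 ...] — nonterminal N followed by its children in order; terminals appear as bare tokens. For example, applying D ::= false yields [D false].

[B [B [B [C [D false]]] or [C [C [D q]] and [D q]]] or [C [D not [D not [D q]]]]]

B
B or C
B or C or C
C or C or C
D or C or C
false or C or C
false or C and D or C
false or D and D or C
false or q and D or C
false or q and q or C
false or q and q or D
false or q and q or not D
false or q and q or not not D
false or q and q or not not q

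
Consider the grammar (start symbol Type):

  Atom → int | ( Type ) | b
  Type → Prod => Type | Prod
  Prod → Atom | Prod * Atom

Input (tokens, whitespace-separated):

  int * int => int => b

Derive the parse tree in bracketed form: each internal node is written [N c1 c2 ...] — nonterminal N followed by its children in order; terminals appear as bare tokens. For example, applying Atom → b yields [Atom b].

Type
Prod => Type
Prod * Atom => Type
Atom * Atom => Type
int * Atom => Type
int * int => Type
int * int => Prod => Type
int * int => Atom => Type
int * int => int => Type
int * int => int => Prod
int * int => int => Atom
int * int => int => b

[Type [Prod [Prod [Atom int]] * [Atom int]] => [Type [Prod [Atom int]] => [Type [Prod [Atom b]]]]]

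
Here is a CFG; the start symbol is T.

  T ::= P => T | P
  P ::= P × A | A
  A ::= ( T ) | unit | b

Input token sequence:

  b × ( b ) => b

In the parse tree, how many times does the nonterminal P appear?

4

[T [P [P [A b]] × [A ( [T [P [A b]]] )]] => [T [P [A b]]]]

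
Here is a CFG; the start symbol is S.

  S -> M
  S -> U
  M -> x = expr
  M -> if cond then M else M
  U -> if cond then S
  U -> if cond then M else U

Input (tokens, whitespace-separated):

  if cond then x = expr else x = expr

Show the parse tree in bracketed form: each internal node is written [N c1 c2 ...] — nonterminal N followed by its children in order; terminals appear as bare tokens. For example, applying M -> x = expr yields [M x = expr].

S
M
if cond then M else M
if cond then x = expr else M
if cond then x = expr else x = expr

[S [M if cond then [M x = expr] else [M x = expr]]]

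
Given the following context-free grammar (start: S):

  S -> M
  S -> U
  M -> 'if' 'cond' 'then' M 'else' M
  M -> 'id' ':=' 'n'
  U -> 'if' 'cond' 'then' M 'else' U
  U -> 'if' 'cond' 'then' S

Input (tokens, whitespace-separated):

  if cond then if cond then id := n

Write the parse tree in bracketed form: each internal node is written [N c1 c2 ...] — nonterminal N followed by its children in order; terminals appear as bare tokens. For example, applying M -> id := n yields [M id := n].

S
U
if cond then S
if cond then U
if cond then if cond then S
if cond then if cond then M
if cond then if cond then id := n

[S [U if cond then [S [U if cond then [S [M id := n]]]]]]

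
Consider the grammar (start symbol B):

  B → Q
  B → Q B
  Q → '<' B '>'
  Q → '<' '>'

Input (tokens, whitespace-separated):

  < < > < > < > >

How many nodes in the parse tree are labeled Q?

[B [Q < [B [Q < >] [B [Q < >] [B [Q < >]]]] >]]

4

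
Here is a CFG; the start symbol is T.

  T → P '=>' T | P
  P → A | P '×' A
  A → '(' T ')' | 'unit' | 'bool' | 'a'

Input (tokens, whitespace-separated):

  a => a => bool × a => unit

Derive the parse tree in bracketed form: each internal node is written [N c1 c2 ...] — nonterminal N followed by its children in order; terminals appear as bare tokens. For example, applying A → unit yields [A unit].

[T [P [A a]] => [T [P [A a]] => [T [P [P [A bool]] × [A a]] => [T [P [A unit]]]]]]

T
P => T
A => T
a => T
a => P => T
a => A => T
a => a => T
a => a => P => T
a => a => P × A => T
a => a => A × A => T
a => a => bool × A => T
a => a => bool × a => T
a => a => bool × a => P
a => a => bool × a => A
a => a => bool × a => unit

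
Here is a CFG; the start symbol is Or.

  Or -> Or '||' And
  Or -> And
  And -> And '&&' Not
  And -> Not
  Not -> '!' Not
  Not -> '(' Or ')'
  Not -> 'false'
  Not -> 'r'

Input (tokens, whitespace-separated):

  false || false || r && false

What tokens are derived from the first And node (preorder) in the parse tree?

false

[Or [Or [Or [And [Not false]]] || [And [Not false]]] || [And [And [Not r]] && [Not false]]]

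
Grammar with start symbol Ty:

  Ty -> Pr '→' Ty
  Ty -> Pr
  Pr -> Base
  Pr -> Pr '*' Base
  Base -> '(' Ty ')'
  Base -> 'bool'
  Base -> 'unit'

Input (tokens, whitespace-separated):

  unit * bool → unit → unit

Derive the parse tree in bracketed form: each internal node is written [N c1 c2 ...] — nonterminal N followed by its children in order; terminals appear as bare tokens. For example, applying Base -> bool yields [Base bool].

[Ty [Pr [Pr [Base unit]] * [Base bool]] → [Ty [Pr [Base unit]] → [Ty [Pr [Base unit]]]]]

Ty
Pr → Ty
Pr * Base → Ty
Base * Base → Ty
unit * Base → Ty
unit * bool → Ty
unit * bool → Pr → Ty
unit * bool → Base → Ty
unit * bool → unit → Ty
unit * bool → unit → Pr
unit * bool → unit → Base
unit * bool → unit → unit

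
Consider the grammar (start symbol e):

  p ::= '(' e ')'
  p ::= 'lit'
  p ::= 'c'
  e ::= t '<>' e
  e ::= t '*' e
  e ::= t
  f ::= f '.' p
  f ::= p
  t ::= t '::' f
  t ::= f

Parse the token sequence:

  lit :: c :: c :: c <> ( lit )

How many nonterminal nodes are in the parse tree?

21

[e [t [t [t [t [f [p lit]]] :: [f [p c]]] :: [f [p c]]] :: [f [p c]]] <> [e [t [f [p ( [e [t [f [p lit]]]] )]]]]]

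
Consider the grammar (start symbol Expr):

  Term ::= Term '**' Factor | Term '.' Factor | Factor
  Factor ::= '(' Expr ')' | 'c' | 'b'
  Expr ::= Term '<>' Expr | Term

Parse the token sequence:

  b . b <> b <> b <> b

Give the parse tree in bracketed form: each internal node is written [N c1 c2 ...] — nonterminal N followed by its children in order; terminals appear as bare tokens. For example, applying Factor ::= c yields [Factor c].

Expr
Term <> Expr
Term . Factor <> Expr
Factor . Factor <> Expr
b . Factor <> Expr
b . b <> Expr
b . b <> Term <> Expr
b . b <> Factor <> Expr
b . b <> b <> Expr
b . b <> b <> Term <> Expr
b . b <> b <> Factor <> Expr
b . b <> b <> b <> Expr
b . b <> b <> b <> Term
b . b <> b <> b <> Factor
b . b <> b <> b <> b

[Expr [Term [Term [Factor b]] . [Factor b]] <> [Expr [Term [Factor b]] <> [Expr [Term [Factor b]] <> [Expr [Term [Factor b]]]]]]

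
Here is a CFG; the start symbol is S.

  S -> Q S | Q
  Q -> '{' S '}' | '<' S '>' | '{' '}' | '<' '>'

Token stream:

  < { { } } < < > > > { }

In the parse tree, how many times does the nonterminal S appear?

[S [Q < [S [Q { [S [Q { }]] }] [S [Q < [S [Q < >]] >]]] >] [S [Q { }]]]

6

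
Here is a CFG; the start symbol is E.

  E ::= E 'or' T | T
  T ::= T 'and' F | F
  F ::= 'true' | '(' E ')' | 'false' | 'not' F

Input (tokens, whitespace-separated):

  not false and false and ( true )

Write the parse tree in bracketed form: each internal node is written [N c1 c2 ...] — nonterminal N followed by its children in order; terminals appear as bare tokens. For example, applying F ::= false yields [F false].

[E [T [T [T [F not [F false]]] and [F false]] and [F ( [E [T [F true]]] )]]]

E
T
T and F
T and F and F
F and F and F
not F and F and F
not false and F and F
not false and false and F
not false and false and ( E )
not false and false and ( T )
not false and false and ( F )
not false and false and ( true )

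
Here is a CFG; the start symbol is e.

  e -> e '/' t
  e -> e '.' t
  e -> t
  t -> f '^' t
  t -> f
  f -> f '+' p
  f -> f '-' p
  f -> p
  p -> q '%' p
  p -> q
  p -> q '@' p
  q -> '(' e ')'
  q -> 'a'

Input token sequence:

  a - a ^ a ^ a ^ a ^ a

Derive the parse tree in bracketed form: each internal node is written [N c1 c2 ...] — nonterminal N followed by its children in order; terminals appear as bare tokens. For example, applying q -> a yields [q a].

[e [t [f [f [p [q a]]] - [p [q a]]] ^ [t [f [p [q a]]] ^ [t [f [p [q a]]] ^ [t [f [p [q a]]] ^ [t [f [p [q a]]]]]]]]]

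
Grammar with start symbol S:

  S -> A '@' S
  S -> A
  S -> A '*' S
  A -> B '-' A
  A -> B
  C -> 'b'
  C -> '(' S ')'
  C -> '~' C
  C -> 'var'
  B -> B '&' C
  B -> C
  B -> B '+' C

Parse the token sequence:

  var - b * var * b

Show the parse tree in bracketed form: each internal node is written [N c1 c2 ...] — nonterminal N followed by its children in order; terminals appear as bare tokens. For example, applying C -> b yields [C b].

[S [A [B [C var]] - [A [B [C b]]]] * [S [A [B [C var]]] * [S [A [B [C b]]]]]]

S
A * S
B - A * S
C - A * S
var - A * S
var - B * S
var - C * S
var - b * S
var - b * A * S
var - b * B * S
var - b * C * S
var - b * var * S
var - b * var * A
var - b * var * B
var - b * var * C
var - b * var * b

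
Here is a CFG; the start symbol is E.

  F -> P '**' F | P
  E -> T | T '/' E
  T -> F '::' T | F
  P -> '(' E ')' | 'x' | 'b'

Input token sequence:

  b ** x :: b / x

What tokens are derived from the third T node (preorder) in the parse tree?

[E [T [F [P b] ** [F [P x]]] :: [T [F [P b]]]] / [E [T [F [P x]]]]]

x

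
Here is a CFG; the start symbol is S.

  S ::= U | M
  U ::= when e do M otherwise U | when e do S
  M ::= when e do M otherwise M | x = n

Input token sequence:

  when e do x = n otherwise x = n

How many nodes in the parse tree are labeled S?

[S [M when e do [M x = n] otherwise [M x = n]]]

1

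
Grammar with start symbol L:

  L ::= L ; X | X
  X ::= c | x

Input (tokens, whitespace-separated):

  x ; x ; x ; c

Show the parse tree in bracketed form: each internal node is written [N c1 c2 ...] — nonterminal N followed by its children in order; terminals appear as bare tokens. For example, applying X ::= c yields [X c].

[L [L [L [L [X x]] ; [X x]] ; [X x]] ; [X c]]

L
L ; X
L ; X ; X
L ; X ; X ; X
X ; X ; X ; X
x ; X ; X ; X
x ; x ; X ; X
x ; x ; x ; X
x ; x ; x ; c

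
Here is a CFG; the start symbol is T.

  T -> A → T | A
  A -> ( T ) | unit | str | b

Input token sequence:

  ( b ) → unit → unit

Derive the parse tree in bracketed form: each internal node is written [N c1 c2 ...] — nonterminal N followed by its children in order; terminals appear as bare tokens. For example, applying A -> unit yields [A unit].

T
A → T
( T ) → T
( A ) → T
( b ) → T
( b ) → A → T
( b ) → unit → T
( b ) → unit → A
( b ) → unit → unit

[T [A ( [T [A b]] )] → [T [A unit] → [T [A unit]]]]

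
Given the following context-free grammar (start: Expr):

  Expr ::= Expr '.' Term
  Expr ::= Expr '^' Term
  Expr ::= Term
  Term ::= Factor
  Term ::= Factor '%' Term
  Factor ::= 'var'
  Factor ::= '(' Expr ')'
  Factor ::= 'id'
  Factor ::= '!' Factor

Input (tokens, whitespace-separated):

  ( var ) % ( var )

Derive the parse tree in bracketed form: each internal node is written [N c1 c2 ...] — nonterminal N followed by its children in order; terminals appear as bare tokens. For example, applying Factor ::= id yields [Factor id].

Expr
Term
Factor % Term
( Expr ) % Term
( Term ) % Term
( Factor ) % Term
( var ) % Term
( var ) % Factor
( var ) % ( Expr )
( var ) % ( Term )
( var ) % ( Factor )
( var ) % ( var )

[Expr [Term [Factor ( [Expr [Term [Factor var]]] )] % [Term [Factor ( [Expr [Term [Factor var]]] )]]]]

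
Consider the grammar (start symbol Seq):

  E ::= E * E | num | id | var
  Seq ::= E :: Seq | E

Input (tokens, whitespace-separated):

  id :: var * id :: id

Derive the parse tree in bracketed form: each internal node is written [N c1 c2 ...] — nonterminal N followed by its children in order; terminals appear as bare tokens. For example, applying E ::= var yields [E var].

[Seq [E id] :: [Seq [E [E var] * [E id]] :: [Seq [E id]]]]

Seq
E :: Seq
id :: Seq
id :: E :: Seq
id :: E * E :: Seq
id :: var * E :: Seq
id :: var * id :: Seq
id :: var * id :: E
id :: var * id :: id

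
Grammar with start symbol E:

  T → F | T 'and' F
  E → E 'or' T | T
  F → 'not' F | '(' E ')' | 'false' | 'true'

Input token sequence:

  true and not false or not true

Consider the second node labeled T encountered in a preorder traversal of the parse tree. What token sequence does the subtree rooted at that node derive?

[E [E [T [T [F true]] and [F not [F false]]]] or [T [F not [F true]]]]

true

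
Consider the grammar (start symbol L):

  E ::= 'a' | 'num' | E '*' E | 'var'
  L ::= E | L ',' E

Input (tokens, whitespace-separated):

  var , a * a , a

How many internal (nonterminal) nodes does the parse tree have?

8

[L [L [L [E var]] , [E [E a] * [E a]]] , [E a]]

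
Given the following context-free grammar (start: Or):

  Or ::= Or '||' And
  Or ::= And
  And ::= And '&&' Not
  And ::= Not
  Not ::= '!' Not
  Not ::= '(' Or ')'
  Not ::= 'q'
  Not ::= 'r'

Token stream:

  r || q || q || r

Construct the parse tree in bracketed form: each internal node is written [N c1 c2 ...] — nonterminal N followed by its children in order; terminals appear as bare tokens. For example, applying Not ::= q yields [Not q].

Or
Or || And
Or || And || And
Or || And || And || And
And || And || And || And
Not || And || And || And
r || And || And || And
r || Not || And || And
r || q || And || And
r || q || Not || And
r || q || q || And
r || q || q || Not
r || q || q || r

[Or [Or [Or [Or [And [Not r]]] || [And [Not q]]] || [And [Not q]]] || [And [Not r]]]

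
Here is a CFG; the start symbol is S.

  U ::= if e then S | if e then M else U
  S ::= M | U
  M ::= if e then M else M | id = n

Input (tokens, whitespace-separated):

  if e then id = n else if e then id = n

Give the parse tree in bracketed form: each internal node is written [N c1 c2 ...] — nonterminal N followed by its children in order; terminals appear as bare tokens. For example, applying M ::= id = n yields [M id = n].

S
U
if e then M else U
if e then id = n else U
if e then id = n else if e then S
if e then id = n else if e then M
if e then id = n else if e then id = n

[S [U if e then [M id = n] else [U if e then [S [M id = n]]]]]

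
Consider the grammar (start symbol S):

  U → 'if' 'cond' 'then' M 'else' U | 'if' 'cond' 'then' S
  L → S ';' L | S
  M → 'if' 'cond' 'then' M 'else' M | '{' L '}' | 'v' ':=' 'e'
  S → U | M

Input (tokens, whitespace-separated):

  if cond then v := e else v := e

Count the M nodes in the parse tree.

[S [M if cond then [M v := e] else [M v := e]]]

3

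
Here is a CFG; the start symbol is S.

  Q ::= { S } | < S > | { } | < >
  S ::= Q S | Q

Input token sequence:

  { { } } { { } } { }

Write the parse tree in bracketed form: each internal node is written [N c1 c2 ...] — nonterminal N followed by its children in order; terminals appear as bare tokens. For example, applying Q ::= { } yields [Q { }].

S
Q S
{ S } S
{ Q } S
{ { } } S
{ { } } Q S
{ { } } { S } S
{ { } } { Q } S
{ { } } { { } } S
{ { } } { { } } Q
{ { } } { { } } { }

[S [Q { [S [Q { }]] }] [S [Q { [S [Q { }]] }] [S [Q { }]]]]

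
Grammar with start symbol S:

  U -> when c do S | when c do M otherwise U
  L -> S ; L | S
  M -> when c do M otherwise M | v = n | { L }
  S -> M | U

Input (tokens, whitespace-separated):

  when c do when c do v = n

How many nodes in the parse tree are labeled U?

[S [U when c do [S [U when c do [S [M v = n]]]]]]

2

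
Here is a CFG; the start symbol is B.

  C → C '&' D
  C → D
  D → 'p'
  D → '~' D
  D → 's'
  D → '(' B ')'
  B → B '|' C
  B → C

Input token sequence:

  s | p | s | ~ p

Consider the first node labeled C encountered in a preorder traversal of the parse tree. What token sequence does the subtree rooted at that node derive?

[B [B [B [B [C [D s]]] | [C [D p]]] | [C [D s]]] | [C [D ~ [D p]]]]

s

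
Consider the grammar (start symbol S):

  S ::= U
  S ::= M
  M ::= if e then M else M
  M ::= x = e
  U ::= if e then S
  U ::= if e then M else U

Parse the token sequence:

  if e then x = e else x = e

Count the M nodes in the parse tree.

[S [M if e then [M x = e] else [M x = e]]]

3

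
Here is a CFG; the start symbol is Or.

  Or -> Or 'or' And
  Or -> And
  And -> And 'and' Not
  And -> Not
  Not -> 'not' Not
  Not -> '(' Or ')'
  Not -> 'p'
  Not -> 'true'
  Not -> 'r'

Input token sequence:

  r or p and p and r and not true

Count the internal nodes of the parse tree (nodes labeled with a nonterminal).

13

[Or [Or [And [Not r]]] or [And [And [And [And [Not p]] and [Not p]] and [Not r]] and [Not not [Not true]]]]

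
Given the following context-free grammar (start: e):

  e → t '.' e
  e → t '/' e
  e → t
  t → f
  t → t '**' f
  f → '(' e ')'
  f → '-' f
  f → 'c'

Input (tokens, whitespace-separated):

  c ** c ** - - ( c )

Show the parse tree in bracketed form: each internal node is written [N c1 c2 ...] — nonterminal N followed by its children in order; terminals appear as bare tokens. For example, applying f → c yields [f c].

[e [t [t [t [f c]] ** [f c]] ** [f - [f - [f ( [e [t [f c]]] )]]]]]

e
t
t ** f
t ** f ** f
f ** f ** f
c ** f ** f
c ** c ** f
c ** c ** - f
c ** c ** - - f
c ** c ** - - ( e )
c ** c ** - - ( t )
c ** c ** - - ( f )
c ** c ** - - ( c )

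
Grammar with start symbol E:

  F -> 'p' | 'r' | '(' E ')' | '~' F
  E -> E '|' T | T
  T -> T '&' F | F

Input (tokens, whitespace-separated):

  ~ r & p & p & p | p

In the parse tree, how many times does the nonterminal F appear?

[E [E [T [T [T [T [F ~ [F r]]] & [F p]] & [F p]] & [F p]]] | [T [F p]]]

6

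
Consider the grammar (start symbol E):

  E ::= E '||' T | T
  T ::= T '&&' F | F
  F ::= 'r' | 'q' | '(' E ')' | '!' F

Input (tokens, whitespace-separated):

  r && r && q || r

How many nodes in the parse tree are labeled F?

[E [E [T [T [T [F r]] && [F r]] && [F q]]] || [T [F r]]]

4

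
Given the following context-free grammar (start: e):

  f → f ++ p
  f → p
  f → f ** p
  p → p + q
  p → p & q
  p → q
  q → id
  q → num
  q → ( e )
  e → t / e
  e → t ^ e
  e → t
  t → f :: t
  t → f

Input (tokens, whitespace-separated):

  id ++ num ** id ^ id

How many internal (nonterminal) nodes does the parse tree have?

16

[e [t [f [f [f [p [q id]]] ++ [p [q num]]] ** [p [q id]]]] ^ [e [t [f [p [q id]]]]]]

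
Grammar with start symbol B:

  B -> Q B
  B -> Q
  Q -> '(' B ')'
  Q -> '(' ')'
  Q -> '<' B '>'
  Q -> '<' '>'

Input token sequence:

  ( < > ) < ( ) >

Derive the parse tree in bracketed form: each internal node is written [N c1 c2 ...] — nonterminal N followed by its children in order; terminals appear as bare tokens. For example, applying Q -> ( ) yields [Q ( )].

[B [Q ( [B [Q < >]] )] [B [Q < [B [Q ( )]] >]]]

B
Q B
( B ) B
( Q ) B
( < > ) B
( < > ) Q
( < > ) < B >
( < > ) < Q >
( < > ) < ( ) >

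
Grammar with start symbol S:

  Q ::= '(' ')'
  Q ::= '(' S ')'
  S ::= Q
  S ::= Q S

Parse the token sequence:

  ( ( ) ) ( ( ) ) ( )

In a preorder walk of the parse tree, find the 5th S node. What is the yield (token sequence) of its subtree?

( )

[S [Q ( [S [Q ( )]] )] [S [Q ( [S [Q ( )]] )] [S [Q ( )]]]]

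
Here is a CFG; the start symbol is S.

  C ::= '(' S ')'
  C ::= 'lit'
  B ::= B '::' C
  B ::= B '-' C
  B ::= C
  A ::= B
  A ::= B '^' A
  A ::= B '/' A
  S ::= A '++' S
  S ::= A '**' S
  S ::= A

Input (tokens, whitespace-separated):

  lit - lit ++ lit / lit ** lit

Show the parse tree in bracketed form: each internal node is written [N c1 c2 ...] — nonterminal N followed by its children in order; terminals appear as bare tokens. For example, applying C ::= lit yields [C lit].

S
A ++ S
B ++ S
B - C ++ S
C - C ++ S
lit - C ++ S
lit - lit ++ S
lit - lit ++ A ** S
lit - lit ++ B / A ** S
lit - lit ++ C / A ** S
lit - lit ++ lit / A ** S
lit - lit ++ lit / B ** S
lit - lit ++ lit / C ** S
lit - lit ++ lit / lit ** S
lit - lit ++ lit / lit ** A
lit - lit ++ lit / lit ** B
lit - lit ++ lit / lit ** C
lit - lit ++ lit / lit ** lit

[S [A [B [B [C lit]] - [C lit]]] ++ [S [A [B [C lit]] / [A [B [C lit]]]] ** [S [A [B [C lit]]]]]]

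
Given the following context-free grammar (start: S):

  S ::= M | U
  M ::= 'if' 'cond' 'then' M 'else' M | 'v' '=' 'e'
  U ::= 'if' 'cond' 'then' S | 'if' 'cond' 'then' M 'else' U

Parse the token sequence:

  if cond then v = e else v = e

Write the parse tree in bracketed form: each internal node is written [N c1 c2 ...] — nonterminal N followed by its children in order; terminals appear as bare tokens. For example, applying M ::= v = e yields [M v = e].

S
M
if cond then M else M
if cond then v = e else M
if cond then v = e else v = e

[S [M if cond then [M v = e] else [M v = e]]]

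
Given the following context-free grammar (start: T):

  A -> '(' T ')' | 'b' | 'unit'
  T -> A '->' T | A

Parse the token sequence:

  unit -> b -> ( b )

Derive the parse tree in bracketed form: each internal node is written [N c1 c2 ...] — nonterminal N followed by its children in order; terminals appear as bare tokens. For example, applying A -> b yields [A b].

[T [A unit] -> [T [A b] -> [T [A ( [T [A b]] )]]]]

T
A -> T
unit -> T
unit -> A -> T
unit -> b -> T
unit -> b -> A
unit -> b -> ( T )
unit -> b -> ( A )
unit -> b -> ( b )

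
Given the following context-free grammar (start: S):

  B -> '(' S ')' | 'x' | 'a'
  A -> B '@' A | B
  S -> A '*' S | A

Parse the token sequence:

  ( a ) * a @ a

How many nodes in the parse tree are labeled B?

4

[S [A [B ( [S [A [B a]]] )]] * [S [A [B a] @ [A [B a]]]]]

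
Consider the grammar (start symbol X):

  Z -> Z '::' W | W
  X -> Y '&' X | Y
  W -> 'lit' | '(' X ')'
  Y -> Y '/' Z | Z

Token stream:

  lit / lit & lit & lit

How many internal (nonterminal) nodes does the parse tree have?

15

[X [Y [Y [Z [W lit]]] / [Z [W lit]]] & [X [Y [Z [W lit]]] & [X [Y [Z [W lit]]]]]]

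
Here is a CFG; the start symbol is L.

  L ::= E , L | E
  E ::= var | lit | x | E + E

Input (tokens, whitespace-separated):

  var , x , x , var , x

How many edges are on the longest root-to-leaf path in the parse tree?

[L [E var] , [L [E x] , [L [E x] , [L [E var] , [L [E x]]]]]]

6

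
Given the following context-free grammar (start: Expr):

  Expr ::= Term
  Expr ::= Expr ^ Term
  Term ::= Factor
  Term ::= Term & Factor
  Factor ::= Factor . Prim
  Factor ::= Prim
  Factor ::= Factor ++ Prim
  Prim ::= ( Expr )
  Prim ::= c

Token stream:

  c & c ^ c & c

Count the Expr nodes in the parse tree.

[Expr [Expr [Term [Term [Factor [Prim c]]] & [Factor [Prim c]]]] ^ [Term [Term [Factor [Prim c]]] & [Factor [Prim c]]]]

2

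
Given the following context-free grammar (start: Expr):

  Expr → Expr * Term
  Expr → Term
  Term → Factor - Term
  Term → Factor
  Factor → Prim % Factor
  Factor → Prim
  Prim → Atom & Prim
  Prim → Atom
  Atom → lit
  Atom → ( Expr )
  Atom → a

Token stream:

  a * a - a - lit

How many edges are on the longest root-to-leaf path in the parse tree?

7

[Expr [Expr [Term [Factor [Prim [Atom a]]]]] * [Term [Factor [Prim [Atom a]]] - [Term [Factor [Prim [Atom a]]] - [Term [Factor [Prim [Atom lit]]]]]]]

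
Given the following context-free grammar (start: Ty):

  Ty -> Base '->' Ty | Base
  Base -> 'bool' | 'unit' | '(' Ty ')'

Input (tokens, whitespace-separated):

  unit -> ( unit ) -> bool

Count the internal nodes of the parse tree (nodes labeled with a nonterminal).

8

[Ty [Base unit] -> [Ty [Base ( [Ty [Base unit]] )] -> [Ty [Base bool]]]]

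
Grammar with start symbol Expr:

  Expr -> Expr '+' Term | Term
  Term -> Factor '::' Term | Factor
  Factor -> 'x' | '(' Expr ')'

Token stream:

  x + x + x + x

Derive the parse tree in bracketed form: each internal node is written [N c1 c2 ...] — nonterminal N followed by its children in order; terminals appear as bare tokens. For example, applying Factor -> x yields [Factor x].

[Expr [Expr [Expr [Expr [Term [Factor x]]] + [Term [Factor x]]] + [Term [Factor x]]] + [Term [Factor x]]]

Expr
Expr + Term
Expr + Term + Term
Expr + Term + Term + Term
Term + Term + Term + Term
Factor + Term + Term + Term
x + Term + Term + Term
x + Factor + Term + Term
x + x + Term + Term
x + x + Factor + Term
x + x + x + Term
x + x + x + Factor
x + x + x + x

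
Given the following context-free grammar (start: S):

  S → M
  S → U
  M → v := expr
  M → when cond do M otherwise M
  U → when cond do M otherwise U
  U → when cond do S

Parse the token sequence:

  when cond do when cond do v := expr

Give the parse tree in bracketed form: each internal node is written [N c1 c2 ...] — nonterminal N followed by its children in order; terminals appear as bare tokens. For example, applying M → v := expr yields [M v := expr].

S
U
when cond do S
when cond do U
when cond do when cond do S
when cond do when cond do M
when cond do when cond do v := expr

[S [U when cond do [S [U when cond do [S [M v := expr]]]]]]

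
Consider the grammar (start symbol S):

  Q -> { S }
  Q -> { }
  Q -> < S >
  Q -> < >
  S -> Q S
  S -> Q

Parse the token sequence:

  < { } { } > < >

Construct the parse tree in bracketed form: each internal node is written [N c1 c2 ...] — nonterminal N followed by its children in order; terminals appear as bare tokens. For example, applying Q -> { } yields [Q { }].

S
Q S
< S > S
< Q S > S
< { } S > S
< { } Q > S
< { } { } > S
< { } { } > Q
< { } { } > < >

[S [Q < [S [Q { }] [S [Q { }]]] >] [S [Q < >]]]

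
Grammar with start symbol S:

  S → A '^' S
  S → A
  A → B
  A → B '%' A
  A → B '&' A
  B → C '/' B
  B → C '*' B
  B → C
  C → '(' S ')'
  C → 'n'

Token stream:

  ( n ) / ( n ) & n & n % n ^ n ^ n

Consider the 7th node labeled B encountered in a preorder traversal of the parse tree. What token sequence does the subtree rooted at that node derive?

n

[S [A [B [C ( [S [A [B [C n]]]] )] / [B [C ( [S [A [B [C n]]]] )]]] & [A [B [C n]] & [A [B [C n]] % [A [B [C n]]]]]] ^ [S [A [B [C n]]] ^ [S [A [B [C n]]]]]]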